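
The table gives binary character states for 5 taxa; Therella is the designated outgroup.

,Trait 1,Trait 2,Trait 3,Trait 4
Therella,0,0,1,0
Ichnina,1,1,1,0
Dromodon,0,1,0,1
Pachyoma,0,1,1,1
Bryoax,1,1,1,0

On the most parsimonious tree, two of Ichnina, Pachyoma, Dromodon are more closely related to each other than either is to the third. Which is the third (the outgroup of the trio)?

Ichnina

Character polarity is set by the outgroup: the derived state is whichever differs from the outgroup's state, so for Trait 3 the derived state is '0', and for the remaining characters it is '1'.
Only Bryoax and Ichnina show the derived state '1' for Trait 1, supporting them as a clade.
Trait 2 (derived state '1') is shared by all ingroup taxa — unites the whole ingroup.
Trait 3 (derived state '0') is unique to Dromodon (autapomorphy; uninformative for grouping).
Trait 4 (derived state '1') is shared by Dromodon and Pachyoma — a synapomorphy uniting that clade.
Most parsimonious ingroup topology: ((Ichnina,Bryoax),(Dromodon,Pachyoma)).
Dromodon and Pachyoma share a more recent common ancestor with each other than either does with Ichnina, so Ichnina is the least closely related of the three.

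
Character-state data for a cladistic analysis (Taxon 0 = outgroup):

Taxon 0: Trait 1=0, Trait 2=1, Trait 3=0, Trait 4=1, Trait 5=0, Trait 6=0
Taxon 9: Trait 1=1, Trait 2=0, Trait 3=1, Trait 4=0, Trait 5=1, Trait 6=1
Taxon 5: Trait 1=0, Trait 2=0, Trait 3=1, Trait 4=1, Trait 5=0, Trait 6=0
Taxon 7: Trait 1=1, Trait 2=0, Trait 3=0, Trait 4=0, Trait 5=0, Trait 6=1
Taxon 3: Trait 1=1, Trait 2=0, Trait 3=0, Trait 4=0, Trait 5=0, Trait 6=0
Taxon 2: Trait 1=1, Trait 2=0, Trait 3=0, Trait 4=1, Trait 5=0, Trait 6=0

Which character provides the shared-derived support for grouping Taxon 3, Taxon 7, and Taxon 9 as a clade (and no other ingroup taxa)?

Trait 4

Character polarity is set by the outgroup: the derived state is whichever differs from the outgroup's state, so for Trait 2, Trait 4 the derived state is '0', and for the remaining characters it is '1'.
Trait 1 (derived state '1') is shared by Taxon 2, Taxon 3, Taxon 7, and Taxon 9 — a synapomorphy uniting that clade.
Trait 2 (derived state '0') is shared by all ingroup taxa — unites the whole ingroup.
Trait 3 (state '1') occurs in Taxon 5 and Taxon 9 but conflicts with the nesting implied by the other characters — most parsimoniously interpreted as homoplasy.
Only Taxon 3, Taxon 7, and Taxon 9 show the derived state '0' for Trait 4, supporting them as a clade.
Trait 5 (derived state '1') is unique to Taxon 9 (autapomorphy; uninformative for grouping).
Trait 6: derived state '1' in Taxon 7 and Taxon 9 only — synapomorphy for {Taxon 7, Taxon 9}.
Most parsimonious ingroup topology: ((((Taxon 9,Taxon 7),Taxon 3),Taxon 2),Taxon 5).
The clade {Taxon 3, Taxon 7, Taxon 9} is supported by Trait 4: its derived state '0' occurs in exactly those taxa and in no other taxon (including the outgroup).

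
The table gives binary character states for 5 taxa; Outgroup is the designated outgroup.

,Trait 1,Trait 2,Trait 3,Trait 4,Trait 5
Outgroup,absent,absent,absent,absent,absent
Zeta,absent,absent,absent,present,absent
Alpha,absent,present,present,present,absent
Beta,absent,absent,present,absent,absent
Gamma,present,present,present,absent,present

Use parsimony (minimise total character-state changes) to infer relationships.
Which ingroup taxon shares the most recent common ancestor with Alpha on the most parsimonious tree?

Gamma

The outgroup has state 'absent' for every character, so 'present' is the derived state throughout.
Trait 1 (derived state 'present') is unique to Gamma (autapomorphy; uninformative for grouping).
Only Alpha and Gamma show the derived state 'present' for Trait 2, supporting them as a clade.
Only Alpha, Beta, and Gamma show the derived state 'present' for Trait 3, supporting them as a clade.
Trait 4 groups Alpha and Zeta, which is incompatible with the clades supported by the remaining characters; treating it as convergent (homoplasy) costs fewer steps than any alternative tree.
Trait 5 (derived state 'present') is unique to Gamma (autapomorphy; uninformative for grouping).
Most parsimonious ingroup topology: (Zeta,((Alpha,Gamma),Beta)).
Alpha and Gamma form a cherry on this tree, so they are sister taxa.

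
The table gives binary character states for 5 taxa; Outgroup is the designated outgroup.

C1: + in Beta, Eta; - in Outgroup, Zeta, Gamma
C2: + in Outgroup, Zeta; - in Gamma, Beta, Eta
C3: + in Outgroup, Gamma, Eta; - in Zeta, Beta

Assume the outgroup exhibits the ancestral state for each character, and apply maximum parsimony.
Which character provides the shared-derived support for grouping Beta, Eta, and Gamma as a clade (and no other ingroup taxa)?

Character polarity is set by the outgroup: the derived state is whichever differs from the outgroup's state, so for C2, C3 the derived state is '-', and for the remaining characters it is '+'.
C1 (derived state '+') is shared by Beta and Eta — a synapomorphy uniting that clade.
C2 (derived state '-') is shared by Beta, Eta, and Gamma — a synapomorphy uniting that clade.
C3 groups Beta and Zeta, which is incompatible with the clades supported by the remaining characters; treating it as convergent (homoplasy) costs fewer steps than any alternative tree.
Most parsimonious ingroup topology: (Zeta,(Gamma,(Beta,Eta))).
The clade {Beta, Eta, Gamma} is supported by C2: its derived state '-' occurs in exactly those taxa and in no other taxon (including the outgroup).

C2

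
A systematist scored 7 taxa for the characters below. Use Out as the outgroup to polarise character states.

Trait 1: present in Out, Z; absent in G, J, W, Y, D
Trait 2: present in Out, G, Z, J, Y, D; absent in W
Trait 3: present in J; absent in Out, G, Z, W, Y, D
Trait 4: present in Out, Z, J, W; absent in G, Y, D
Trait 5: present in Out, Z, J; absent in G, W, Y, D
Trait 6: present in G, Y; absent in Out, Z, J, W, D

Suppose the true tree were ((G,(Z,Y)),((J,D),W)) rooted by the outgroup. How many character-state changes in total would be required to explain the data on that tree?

12

Map each character onto ((G,(Z,Y)),((J,D),W)) (rooted by Out) and count the minimum state changes it requires (Fitch parsimony):
Trait 1: 2; Trait 2: 1; Trait 3: 1; Trait 4: 3; Trait 5: 3; Trait 6: 2.
Total tree length = 12.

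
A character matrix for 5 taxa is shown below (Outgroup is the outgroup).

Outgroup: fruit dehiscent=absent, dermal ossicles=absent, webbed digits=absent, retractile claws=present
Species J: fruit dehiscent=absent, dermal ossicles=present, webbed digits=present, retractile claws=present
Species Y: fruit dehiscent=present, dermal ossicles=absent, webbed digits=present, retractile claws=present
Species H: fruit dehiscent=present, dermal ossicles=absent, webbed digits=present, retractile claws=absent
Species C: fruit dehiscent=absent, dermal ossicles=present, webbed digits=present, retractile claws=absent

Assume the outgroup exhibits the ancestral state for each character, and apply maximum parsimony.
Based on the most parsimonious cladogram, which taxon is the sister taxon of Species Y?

Species H

Character polarity is set by the outgroup: the derived state is whichever differs from the outgroup's state, so for retractile claws the derived state is 'absent', and for the remaining characters it is 'present'.
fruit dehiscent (derived state 'present') is shared by Species H and Species Y — a synapomorphy uniting that clade.
dermal ossicles (derived state 'present') is shared by Species C and Species J — a synapomorphy uniting that clade.
webbed digits (derived state 'present') is shared by all ingroup taxa — unites the whole ingroup.
retractile claws groups Species C and Species H, which is incompatible with the clades supported by the remaining characters; treating it as convergent (homoplasy) costs fewer steps than any alternative tree.
Most parsimonious ingroup topology: ((Species J,Species C),(Species Y,Species H)).
Species Y and Species H form a cherry on this tree, so they are sister taxa.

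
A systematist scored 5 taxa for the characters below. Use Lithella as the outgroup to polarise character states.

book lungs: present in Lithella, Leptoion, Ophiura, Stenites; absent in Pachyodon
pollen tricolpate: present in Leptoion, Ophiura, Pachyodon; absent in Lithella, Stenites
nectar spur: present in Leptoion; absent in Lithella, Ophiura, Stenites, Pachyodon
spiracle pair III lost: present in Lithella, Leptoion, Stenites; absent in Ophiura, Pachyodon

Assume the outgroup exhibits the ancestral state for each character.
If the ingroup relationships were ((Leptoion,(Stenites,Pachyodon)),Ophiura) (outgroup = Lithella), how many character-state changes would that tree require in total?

Map each character onto ((Leptoion,(Stenites,Pachyodon)),Ophiura) (rooted by Lithella) and count the minimum state changes it requires (Fitch parsimony):
book lungs: 1; pollen tricolpate: 2; nectar spur: 1; spiracle pair III lost: 2.
Total tree length = 6.

6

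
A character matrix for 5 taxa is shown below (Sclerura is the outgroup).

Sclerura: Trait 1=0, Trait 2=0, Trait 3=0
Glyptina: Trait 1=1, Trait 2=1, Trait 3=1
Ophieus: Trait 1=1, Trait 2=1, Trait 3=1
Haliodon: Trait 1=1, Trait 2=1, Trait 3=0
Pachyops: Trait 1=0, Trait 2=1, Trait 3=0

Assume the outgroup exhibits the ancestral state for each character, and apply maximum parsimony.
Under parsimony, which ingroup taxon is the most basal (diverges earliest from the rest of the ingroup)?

Pachyops

The outgroup has state '0' for every character, so '1' is the derived state throughout.
Trait 1 (derived state '1') is shared by Glyptina, Haliodon, and Ophieus — a synapomorphy uniting that clade.
All ingroup taxa share the derived state '1' for Trait 2; it defines the ingroup but does not resolve relationships within it.
Trait 3 (derived state '1') is shared by Glyptina and Ophieus — a synapomorphy uniting that clade.
Most parsimonious ingroup topology: (((Glyptina,Ophieus),Haliodon),Pachyops).
Pachyops is sister to the clade containing all other ingroup taxa, so it is the earliest-diverging (most basal) ingroup lineage.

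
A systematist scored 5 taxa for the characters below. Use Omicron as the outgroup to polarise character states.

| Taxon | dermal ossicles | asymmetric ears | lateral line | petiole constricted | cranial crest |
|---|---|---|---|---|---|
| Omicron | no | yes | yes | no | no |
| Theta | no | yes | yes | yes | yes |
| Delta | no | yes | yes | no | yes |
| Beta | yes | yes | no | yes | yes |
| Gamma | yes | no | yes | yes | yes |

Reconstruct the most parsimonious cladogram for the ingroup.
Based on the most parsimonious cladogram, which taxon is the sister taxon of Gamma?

Beta

Character polarity is set by the outgroup: the derived state is whichever differs from the outgroup's state, so for asymmetric ears, lateral line the derived state is 'no', and for the remaining characters it is 'yes'.
dermal ossicles: derived state 'yes' in Beta and Gamma only — synapomorphy for {Beta, Gamma}.
asymmetric ears (derived state 'no') is unique to Gamma (autapomorphy; uninformative for grouping).
lateral line: derived state 'no' in Beta only — an autapomorphy, so it tells us nothing about relationships among taxa.
petiole constricted: derived state 'yes' in Beta, Gamma, and Theta only — synapomorphy for {Beta, Gamma, Theta}.
All ingroup taxa share the derived state 'yes' for cranial crest; it defines the ingroup but does not resolve relationships within it.
Most parsimonious ingroup topology: (Delta,(Theta,(Beta,Gamma))).
Gamma and Beta form a cherry on this tree, so they are sister taxa.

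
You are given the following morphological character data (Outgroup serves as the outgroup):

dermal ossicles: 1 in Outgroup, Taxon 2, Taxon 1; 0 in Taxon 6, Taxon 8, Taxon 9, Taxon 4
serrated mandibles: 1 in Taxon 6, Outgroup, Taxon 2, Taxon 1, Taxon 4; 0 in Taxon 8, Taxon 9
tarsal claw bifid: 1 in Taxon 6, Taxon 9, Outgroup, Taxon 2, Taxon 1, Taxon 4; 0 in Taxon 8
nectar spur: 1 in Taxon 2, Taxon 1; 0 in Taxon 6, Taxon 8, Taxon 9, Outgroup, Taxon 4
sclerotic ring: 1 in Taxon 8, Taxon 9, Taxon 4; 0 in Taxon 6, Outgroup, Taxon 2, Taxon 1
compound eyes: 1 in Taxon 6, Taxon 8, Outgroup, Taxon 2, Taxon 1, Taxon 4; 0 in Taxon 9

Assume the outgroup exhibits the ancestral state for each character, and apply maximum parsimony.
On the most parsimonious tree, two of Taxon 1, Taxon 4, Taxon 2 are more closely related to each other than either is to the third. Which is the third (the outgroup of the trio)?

Character polarity is set by the outgroup: the derived state is whichever differs from the outgroup's state, so for dermal ossicles, serrated mandibles, tarsal claw bifid, compound eyes the derived state is '0', and for the remaining characters it is '1'.
Only Taxon 4, Taxon 6, Taxon 8, and Taxon 9 show the derived state '0' for dermal ossicles, supporting them as a clade.
Only Taxon 8 and Taxon 9 show the derived state '0' for serrated mandibles, supporting them as a clade.
tarsal claw bifid: derived state '0' in Taxon 8 only — an autapomorphy, so it tells us nothing about relationships among taxa.
nectar spur (derived state '1') is shared by Taxon 1 and Taxon 2 — a synapomorphy uniting that clade.
sclerotic ring (derived state '1') is shared by Taxon 4, Taxon 8, and Taxon 9 — a synapomorphy uniting that clade.
compound eyes (derived state '0') is unique to Taxon 9 (autapomorphy; uninformative for grouping).
Most parsimonious ingroup topology: ((((Taxon 9,Taxon 8),Taxon 4),Taxon 6),(Taxon 2,Taxon 1)).
Taxon 2 and Taxon 1 share a more recent common ancestor with each other than either does with Taxon 4, so Taxon 4 is the least closely related of the three.

Taxon 4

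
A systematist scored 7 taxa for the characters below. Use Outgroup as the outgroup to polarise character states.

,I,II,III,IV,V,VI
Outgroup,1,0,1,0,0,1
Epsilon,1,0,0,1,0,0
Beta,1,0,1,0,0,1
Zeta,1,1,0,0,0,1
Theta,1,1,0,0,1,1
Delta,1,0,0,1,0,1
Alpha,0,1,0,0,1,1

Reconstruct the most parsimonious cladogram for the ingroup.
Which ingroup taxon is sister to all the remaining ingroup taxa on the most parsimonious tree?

Character polarity is set by the outgroup: the derived state is whichever differs from the outgroup's state, so for I, III, VI the derived state is '0', and for the remaining characters it is '1'.
I (derived state '0') is unique to Alpha (autapomorphy; uninformative for grouping).
II: derived state '1' in Alpha, Theta, and Zeta only — synapomorphy for {Alpha, Theta, Zeta}.
III (derived state '0') is shared by Alpha, Delta, Epsilon, Theta, and Zeta — a synapomorphy uniting that clade.
IV (derived state '1') is shared by Delta and Epsilon — a synapomorphy uniting that clade.
V (derived state '1') is shared by Alpha and Theta — a synapomorphy uniting that clade.
VI (derived state '0') is unique to Epsilon (autapomorphy; uninformative for grouping).
Most parsimonious ingroup topology: (((Epsilon,Delta),(Zeta,(Theta,Alpha))),Beta).
Beta is sister to the clade containing all other ingroup taxa, so it is the earliest-diverging (most basal) ingroup lineage.

Beta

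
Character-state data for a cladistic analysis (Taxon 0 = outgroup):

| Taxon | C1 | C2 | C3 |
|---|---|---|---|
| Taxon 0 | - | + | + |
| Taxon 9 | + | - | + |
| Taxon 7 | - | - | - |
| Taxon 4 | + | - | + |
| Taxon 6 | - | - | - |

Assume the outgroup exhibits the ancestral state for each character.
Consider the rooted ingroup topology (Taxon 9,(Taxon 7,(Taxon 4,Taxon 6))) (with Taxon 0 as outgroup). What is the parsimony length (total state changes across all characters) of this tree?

Map each character onto (Taxon 9,(Taxon 7,(Taxon 4,Taxon 6))) (rooted by Taxon 0) and count the minimum state changes it requires (Fitch parsimony):
C1: 2; C2: 1; C3: 2.
Total tree length = 5.

5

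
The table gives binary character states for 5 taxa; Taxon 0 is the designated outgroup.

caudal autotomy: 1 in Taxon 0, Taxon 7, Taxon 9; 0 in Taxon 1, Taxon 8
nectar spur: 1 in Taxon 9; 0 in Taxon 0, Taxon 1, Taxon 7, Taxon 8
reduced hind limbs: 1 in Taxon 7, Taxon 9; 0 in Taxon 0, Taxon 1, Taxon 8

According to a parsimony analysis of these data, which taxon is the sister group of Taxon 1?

Character polarity is set by the outgroup: the derived state is whichever differs from the outgroup's state, so for caudal autotomy the derived state is '0', and for the remaining characters it is '1'.
caudal autotomy: derived state '0' in Taxon 1 and Taxon 8 only — synapomorphy for {Taxon 1, Taxon 8}.
nectar spur: derived state '1' in Taxon 9 only — an autapomorphy, so it tells us nothing about relationships among taxa.
reduced hind limbs: derived state '1' in Taxon 7 and Taxon 9 only — synapomorphy for {Taxon 7, Taxon 9}.
Most parsimonious ingroup topology: ((Taxon 1,Taxon 8),(Taxon 7,Taxon 9)).
Taxon 1 and Taxon 8 form a cherry on this tree, so they are sister taxa.

Taxon 8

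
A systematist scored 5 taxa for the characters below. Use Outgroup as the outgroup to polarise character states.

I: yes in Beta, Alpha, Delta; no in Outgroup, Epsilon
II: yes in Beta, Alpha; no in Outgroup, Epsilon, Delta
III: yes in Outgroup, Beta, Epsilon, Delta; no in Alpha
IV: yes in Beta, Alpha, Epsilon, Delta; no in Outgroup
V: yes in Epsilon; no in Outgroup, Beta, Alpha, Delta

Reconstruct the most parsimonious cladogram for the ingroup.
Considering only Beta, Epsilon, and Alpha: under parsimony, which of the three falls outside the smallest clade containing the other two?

Character polarity is set by the outgroup: the derived state is whichever differs from the outgroup's state, so for III the derived state is 'no', and for the remaining characters it is 'yes'.
Only Alpha, Beta, and Delta show the derived state 'yes' for I, supporting them as a clade.
II (derived state 'yes') is shared by Alpha and Beta — a synapomorphy uniting that clade.
III (derived state 'no') is unique to Alpha (autapomorphy; uninformative for grouping).
IV (derived state 'yes') is shared by all ingroup taxa — unites the whole ingroup.
V: derived state 'yes' in Epsilon only — an autapomorphy, so it tells us nothing about relationships among taxa.
Most parsimonious ingroup topology: (((Beta,Alpha),Delta),Epsilon).
Beta and Alpha share a more recent common ancestor with each other than either does with Epsilon, so Epsilon is the least closely related of the three.

Epsilon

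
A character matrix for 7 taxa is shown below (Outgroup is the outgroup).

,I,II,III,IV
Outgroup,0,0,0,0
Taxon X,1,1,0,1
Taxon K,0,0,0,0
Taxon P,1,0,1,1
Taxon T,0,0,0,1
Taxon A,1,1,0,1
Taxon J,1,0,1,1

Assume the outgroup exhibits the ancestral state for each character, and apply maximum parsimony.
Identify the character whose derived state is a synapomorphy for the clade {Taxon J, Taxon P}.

The outgroup has state '0' for every character, so '1' is the derived state throughout.
I: derived state '1' in Taxon A, Taxon J, Taxon P, and Taxon X only — synapomorphy for {Taxon A, Taxon J, Taxon P, Taxon X}.
Only Taxon A and Taxon X show the derived state '1' for II, supporting them as a clade.
III (derived state '1') is shared by Taxon J and Taxon P — a synapomorphy uniting that clade.
IV (derived state '1') is shared by Taxon A, Taxon J, Taxon P, Taxon T, and Taxon X — a synapomorphy uniting that clade.
Most parsimonious ingroup topology: ((((Taxon X,Taxon A),(Taxon P,Taxon J)),Taxon T),Taxon K).
The clade {Taxon J, Taxon P} is supported by III: its derived state '1' occurs in exactly those taxa and in no other taxon (including the outgroup).

III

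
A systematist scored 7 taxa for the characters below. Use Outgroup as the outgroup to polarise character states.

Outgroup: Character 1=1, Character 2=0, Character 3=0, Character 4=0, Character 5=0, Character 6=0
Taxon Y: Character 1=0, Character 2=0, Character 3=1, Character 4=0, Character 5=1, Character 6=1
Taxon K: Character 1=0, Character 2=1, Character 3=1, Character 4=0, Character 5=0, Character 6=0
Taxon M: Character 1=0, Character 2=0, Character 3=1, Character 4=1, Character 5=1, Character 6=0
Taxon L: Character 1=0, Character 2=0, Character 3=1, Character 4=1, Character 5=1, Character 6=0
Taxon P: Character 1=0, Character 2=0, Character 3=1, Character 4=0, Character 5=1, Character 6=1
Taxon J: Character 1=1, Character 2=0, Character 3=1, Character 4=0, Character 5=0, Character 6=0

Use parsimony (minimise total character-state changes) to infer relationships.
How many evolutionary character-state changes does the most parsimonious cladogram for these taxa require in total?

6

Character polarity is set by the outgroup: the derived state is whichever differs from the outgroup's state, so for Character 1 the derived state is '0', and for the remaining characters it is '1'.
Character 1: derived state '0' in Taxon K, Taxon L, Taxon M, Taxon P, and Taxon Y only — synapomorphy for {Taxon K, Taxon L, Taxon M, Taxon P, Taxon Y}.
Character 2: derived state '1' in Taxon K only — an autapomorphy, so it tells us nothing about relationships among taxa.
All ingroup taxa share the derived state '1' for Character 3; it defines the ingroup but does not resolve relationships within it.
Character 4: derived state '1' in Taxon L and Taxon M only — synapomorphy for {Taxon L, Taxon M}.
Character 5 (derived state '1') is shared by Taxon L, Taxon M, Taxon P, and Taxon Y — a synapomorphy uniting that clade.
Character 6 (derived state '1') is shared by Taxon P and Taxon Y — a synapomorphy uniting that clade.
Most parsimonious ingroup topology: ((((Taxon Y,Taxon P),(Taxon M,Taxon L)),Taxon K),Taxon J).
Changes per character on this tree: Character 1: 1; Character 2: 1; Character 3: 1; Character 4: 1; Character 5: 1; Character 6: 1.
Total = 6.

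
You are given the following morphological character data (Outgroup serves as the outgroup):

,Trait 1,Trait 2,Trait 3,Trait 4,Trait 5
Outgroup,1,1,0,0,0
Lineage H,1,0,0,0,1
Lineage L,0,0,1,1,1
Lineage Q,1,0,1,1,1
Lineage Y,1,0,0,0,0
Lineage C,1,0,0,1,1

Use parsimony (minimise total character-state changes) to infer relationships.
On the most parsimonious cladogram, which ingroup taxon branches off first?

Character polarity is set by the outgroup: the derived state is whichever differs from the outgroup's state, so for Trait 1, Trait 2 the derived state is '0', and for the remaining characters it is '1'.
Trait 1 (derived state '0') is unique to Lineage L (autapomorphy; uninformative for grouping).
Trait 2 (derived state '0') is shared by all ingroup taxa — unites the whole ingroup.
Trait 3: derived state '1' in Lineage L and Lineage Q only — synapomorphy for {Lineage L, Lineage Q}.
Only Lineage C, Lineage L, and Lineage Q show the derived state '1' for Trait 4, supporting them as a clade.
Only Lineage C, Lineage H, Lineage L, and Lineage Q show the derived state '1' for Trait 5, supporting them as a clade.
Most parsimonious ingroup topology: ((Lineage H,((Lineage L,Lineage Q),Lineage C)),Lineage Y).
Lineage Y is sister to the clade containing all other ingroup taxa, so it is the earliest-diverging (most basal) ingroup lineage.

Lineage Y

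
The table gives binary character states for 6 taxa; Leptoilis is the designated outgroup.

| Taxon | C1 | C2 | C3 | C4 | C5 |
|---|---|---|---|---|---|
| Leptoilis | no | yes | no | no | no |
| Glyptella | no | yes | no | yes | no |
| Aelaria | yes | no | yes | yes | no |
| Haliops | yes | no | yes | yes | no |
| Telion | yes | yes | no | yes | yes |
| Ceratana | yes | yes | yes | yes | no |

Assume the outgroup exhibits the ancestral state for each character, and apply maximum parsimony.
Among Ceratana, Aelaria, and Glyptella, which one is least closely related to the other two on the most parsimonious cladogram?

Character polarity is set by the outgroup: the derived state is whichever differs from the outgroup's state, so for C2 the derived state is 'no', and for the remaining characters it is 'yes'.
C1 (derived state 'yes') is shared by Aelaria, Ceratana, Haliops, and Telion — a synapomorphy uniting that clade.
C2: derived state 'no' in Aelaria and Haliops only — synapomorphy for {Aelaria, Haliops}.
C3: derived state 'yes' in Aelaria, Ceratana, and Haliops only — synapomorphy for {Aelaria, Ceratana, Haliops}.
All ingroup taxa share the derived state 'yes' for C4; it defines the ingroup but does not resolve relationships within it.
C5: derived state 'yes' in Telion only — an autapomorphy, so it tells us nothing about relationships among taxa.
Most parsimonious ingroup topology: (Glyptella,(((Aelaria,Haliops),Ceratana),Telion)).
Aelaria and Ceratana share a more recent common ancestor with each other than either does with Glyptella, so Glyptella is the least closely related of the three.

Glyptella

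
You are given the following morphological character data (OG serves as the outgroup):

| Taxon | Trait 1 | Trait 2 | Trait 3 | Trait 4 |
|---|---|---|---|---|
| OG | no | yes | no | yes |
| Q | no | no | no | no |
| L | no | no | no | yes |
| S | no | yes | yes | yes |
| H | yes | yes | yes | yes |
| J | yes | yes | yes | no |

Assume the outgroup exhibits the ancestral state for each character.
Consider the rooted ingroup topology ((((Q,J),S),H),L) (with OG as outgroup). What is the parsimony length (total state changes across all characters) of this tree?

Map each character onto ((((Q,J),S),H),L) (rooted by OG) and count the minimum state changes it requires (Fitch parsimony):
Trait 1: 2; Trait 2: 2; Trait 3: 2; Trait 4: 1.
Total tree length = 7.

7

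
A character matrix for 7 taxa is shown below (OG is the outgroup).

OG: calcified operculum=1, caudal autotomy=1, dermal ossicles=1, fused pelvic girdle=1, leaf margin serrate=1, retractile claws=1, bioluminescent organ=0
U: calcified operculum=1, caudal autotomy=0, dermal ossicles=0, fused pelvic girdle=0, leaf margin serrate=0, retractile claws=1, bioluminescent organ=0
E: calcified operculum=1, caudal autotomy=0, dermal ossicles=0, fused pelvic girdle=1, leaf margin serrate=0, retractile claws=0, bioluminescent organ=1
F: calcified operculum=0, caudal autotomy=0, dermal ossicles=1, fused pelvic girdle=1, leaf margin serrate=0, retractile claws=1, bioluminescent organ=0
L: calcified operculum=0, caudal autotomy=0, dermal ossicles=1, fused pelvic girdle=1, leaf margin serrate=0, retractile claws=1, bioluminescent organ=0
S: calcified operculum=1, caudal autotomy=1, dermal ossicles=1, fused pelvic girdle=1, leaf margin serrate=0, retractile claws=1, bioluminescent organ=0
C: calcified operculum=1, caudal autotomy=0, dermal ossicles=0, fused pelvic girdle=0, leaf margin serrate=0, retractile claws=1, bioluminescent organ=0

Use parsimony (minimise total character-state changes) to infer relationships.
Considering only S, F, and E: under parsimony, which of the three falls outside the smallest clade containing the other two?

S

Character polarity is set by the outgroup: the derived state is whichever differs from the outgroup's state, so for calcified operculum, caudal autotomy, dermal ossicles, fused pelvic girdle, leaf margin serrate, retractile claws the derived state is '0', and for the remaining characters it is '1'.
calcified operculum: derived state '0' in F and L only — synapomorphy for {F, L}.
caudal autotomy: derived state '0' in C, E, F, L, and U only — synapomorphy for {C, E, F, L, U}.
dermal ossicles: derived state '0' in C, E, and U only — synapomorphy for {C, E, U}.
fused pelvic girdle (derived state '0') is shared by C and U — a synapomorphy uniting that clade.
All ingroup taxa share the derived state '0' for leaf margin serrate; it defines the ingroup but does not resolve relationships within it.
retractile claws: derived state '0' in E only — an autapomorphy, so it tells us nothing about relationships among taxa.
bioluminescent organ (derived state '1') is unique to E (autapomorphy; uninformative for grouping).
Most parsimonious ingroup topology: ((((U,C),E),(F,L)),S).
F and E share a more recent common ancestor with each other than either does with S, so S is the least closely related of the three.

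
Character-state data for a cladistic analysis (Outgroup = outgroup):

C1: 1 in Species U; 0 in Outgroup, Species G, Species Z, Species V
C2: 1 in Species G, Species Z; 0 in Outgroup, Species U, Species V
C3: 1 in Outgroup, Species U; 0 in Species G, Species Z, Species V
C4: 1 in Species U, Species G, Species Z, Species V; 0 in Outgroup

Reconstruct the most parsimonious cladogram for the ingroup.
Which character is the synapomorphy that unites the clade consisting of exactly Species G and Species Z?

Character polarity is set by the outgroup: the derived state is whichever differs from the outgroup's state, so for C3 the derived state is '0', and for the remaining characters it is '1'.
C1 (derived state '1') is unique to Species U (autapomorphy; uninformative for grouping).
C2: derived state '1' in Species G and Species Z only — synapomorphy for {Species G, Species Z}.
Only Species G, Species V, and Species Z show the derived state '0' for C3, supporting them as a clade.
C4 (derived state '1') is shared by all ingroup taxa — unites the whole ingroup.
Most parsimonious ingroup topology: (Species U,((Species G,Species Z),Species V)).
The clade {Species G, Species Z} is supported by C2: its derived state '1' occurs in exactly those taxa and in no other taxon (including the outgroup).

C2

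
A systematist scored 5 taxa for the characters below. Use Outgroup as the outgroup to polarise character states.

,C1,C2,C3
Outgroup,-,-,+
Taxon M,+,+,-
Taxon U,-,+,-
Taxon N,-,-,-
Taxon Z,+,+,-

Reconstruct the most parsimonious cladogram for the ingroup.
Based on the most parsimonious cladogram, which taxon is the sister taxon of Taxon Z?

Taxon M

Character polarity is set by the outgroup: the derived state is whichever differs from the outgroup's state, so for C3 the derived state is '-', and for the remaining characters it is '+'.
C1: derived state '+' in Taxon M and Taxon Z only — synapomorphy for {Taxon M, Taxon Z}.
C2 (derived state '+') is shared by Taxon M, Taxon U, and Taxon Z — a synapomorphy uniting that clade.
All ingroup taxa share the derived state '-' for C3; it defines the ingroup but does not resolve relationships within it.
Most parsimonious ingroup topology: (((Taxon M,Taxon Z),Taxon U),Taxon N).
Taxon Z and Taxon M form a cherry on this tree, so they are sister taxa.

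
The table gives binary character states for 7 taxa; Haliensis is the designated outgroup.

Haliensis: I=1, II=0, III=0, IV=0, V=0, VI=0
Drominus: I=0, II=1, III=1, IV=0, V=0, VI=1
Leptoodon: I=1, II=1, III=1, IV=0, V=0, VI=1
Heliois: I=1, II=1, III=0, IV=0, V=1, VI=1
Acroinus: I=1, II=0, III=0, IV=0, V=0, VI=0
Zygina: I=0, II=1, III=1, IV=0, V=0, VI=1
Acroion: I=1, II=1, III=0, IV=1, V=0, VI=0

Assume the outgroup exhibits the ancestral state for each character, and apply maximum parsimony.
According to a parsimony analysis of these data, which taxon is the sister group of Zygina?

Character polarity is set by the outgroup: the derived state is whichever differs from the outgroup's state, so for I the derived state is '0', and for the remaining characters it is '1'.
I (derived state '0') is shared by Drominus and Zygina — a synapomorphy uniting that clade.
Only Acroion, Drominus, Heliois, Leptoodon, and Zygina show the derived state '1' for II, supporting them as a clade.
Only Drominus, Leptoodon, and Zygina show the derived state '1' for III, supporting them as a clade.
IV (derived state '1') is unique to Acroion (autapomorphy; uninformative for grouping).
V (derived state '1') is unique to Heliois (autapomorphy; uninformative for grouping).
Only Drominus, Heliois, Leptoodon, and Zygina show the derived state '1' for VI, supporting them as a clade.
Most parsimonious ingroup topology: (((((Drominus,Zygina),Leptoodon),Heliois),Acroion),Acroinus).
Zygina and Drominus form a cherry on this tree, so they are sister taxa.

Drominus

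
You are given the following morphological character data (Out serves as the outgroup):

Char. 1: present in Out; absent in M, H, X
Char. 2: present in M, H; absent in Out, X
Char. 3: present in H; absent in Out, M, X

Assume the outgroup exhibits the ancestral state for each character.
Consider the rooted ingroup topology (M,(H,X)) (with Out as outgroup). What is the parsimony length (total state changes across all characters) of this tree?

4

Map each character onto (M,(H,X)) (rooted by Out) and count the minimum state changes it requires (Fitch parsimony):
Char. 1: 1; Char. 2: 2; Char. 3: 1.
Total tree length = 4.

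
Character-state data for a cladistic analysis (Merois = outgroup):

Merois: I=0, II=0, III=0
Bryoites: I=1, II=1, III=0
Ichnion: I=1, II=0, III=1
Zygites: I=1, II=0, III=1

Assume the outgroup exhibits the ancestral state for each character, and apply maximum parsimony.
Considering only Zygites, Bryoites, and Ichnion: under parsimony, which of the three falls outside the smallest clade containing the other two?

Bryoites

The outgroup has state '0' for every character, so '1' is the derived state throughout.
All ingroup taxa share the derived state '1' for I; it defines the ingroup but does not resolve relationships within it.
II: derived state '1' in Bryoites only — an autapomorphy, so it tells us nothing about relationships among taxa.
III: derived state '1' in Ichnion and Zygites only — synapomorphy for {Ichnion, Zygites}.
Most parsimonious ingroup topology: (Bryoites,(Ichnion,Zygites)).
Zygites and Ichnion share a more recent common ancestor with each other than either does with Bryoites, so Bryoites is the least closely related of the three.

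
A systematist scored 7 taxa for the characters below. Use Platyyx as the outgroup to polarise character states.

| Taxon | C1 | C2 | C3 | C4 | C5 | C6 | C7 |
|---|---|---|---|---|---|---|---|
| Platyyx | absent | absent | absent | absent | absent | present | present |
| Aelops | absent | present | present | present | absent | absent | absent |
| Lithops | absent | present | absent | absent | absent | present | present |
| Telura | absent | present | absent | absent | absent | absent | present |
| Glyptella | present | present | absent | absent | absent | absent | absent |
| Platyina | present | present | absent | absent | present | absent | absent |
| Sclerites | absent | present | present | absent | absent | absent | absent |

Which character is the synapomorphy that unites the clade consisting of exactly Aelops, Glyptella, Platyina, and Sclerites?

C7

Character polarity is set by the outgroup: the derived state is whichever differs from the outgroup's state, so for C6, C7 the derived state is 'absent', and for the remaining characters it is 'present'.
C1: derived state 'present' in Glyptella and Platyina only — synapomorphy for {Glyptella, Platyina}.
C2 (derived state 'present') is shared by all ingroup taxa — unites the whole ingroup.
Only Aelops and Sclerites show the derived state 'present' for C3, supporting them as a clade.
C4: derived state 'present' in Aelops only — an autapomorphy, so it tells us nothing about relationships among taxa.
C5: derived state 'present' in Platyina only — an autapomorphy, so it tells us nothing about relationships among taxa.
Only Aelops, Glyptella, Platyina, Sclerites, and Telura show the derived state 'absent' for C6, supporting them as a clade.
Only Aelops, Glyptella, Platyina, and Sclerites show the derived state 'absent' for C7, supporting them as a clade.
Most parsimonious ingroup topology: ((((Aelops,Sclerites),(Glyptella,Platyina)),Telura),Lithops).
The clade {Aelops, Glyptella, Platyina, Sclerites} is supported by C7: its derived state 'absent' occurs in exactly those taxa and in no other taxon (including the outgroup).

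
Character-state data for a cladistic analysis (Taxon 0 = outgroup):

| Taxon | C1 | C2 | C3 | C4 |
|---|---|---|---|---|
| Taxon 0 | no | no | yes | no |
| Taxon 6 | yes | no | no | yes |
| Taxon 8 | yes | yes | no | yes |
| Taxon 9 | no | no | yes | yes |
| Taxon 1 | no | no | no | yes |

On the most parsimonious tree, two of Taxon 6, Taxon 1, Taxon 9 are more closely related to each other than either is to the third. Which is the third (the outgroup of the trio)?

Character polarity is set by the outgroup: the derived state is whichever differs from the outgroup's state, so for C3 the derived state is 'no', and for the remaining characters it is 'yes'.
C1 (derived state 'yes') is shared by Taxon 6 and Taxon 8 — a synapomorphy uniting that clade.
C2 (derived state 'yes') is unique to Taxon 8 (autapomorphy; uninformative for grouping).
C3 (derived state 'no') is shared by Taxon 1, Taxon 6, and Taxon 8 — a synapomorphy uniting that clade.
All ingroup taxa share the derived state 'yes' for C4; it defines the ingroup but does not resolve relationships within it.
Most parsimonious ingroup topology: (((Taxon 6,Taxon 8),Taxon 1),Taxon 9).
Taxon 1 and Taxon 6 share a more recent common ancestor with each other than either does with Taxon 9, so Taxon 9 is the least closely related of the three.

Taxon 9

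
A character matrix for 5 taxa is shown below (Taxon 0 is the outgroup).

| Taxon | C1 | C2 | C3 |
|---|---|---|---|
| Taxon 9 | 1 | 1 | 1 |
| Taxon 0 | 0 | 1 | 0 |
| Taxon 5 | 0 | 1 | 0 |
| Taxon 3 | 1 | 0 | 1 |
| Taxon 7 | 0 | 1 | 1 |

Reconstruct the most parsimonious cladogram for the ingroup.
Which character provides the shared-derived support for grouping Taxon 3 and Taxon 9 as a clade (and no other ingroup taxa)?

Character polarity is set by the outgroup: the derived state is whichever differs from the outgroup's state, so for C2 the derived state is '0', and for the remaining characters it is '1'.
C1: derived state '1' in Taxon 3 and Taxon 9 only — synapomorphy for {Taxon 3, Taxon 9}.
C2 (derived state '0') is unique to Taxon 3 (autapomorphy; uninformative for grouping).
C3 (derived state '1') is shared by Taxon 3, Taxon 7, and Taxon 9 — a synapomorphy uniting that clade.
Most parsimonious ingroup topology: (((Taxon 3,Taxon 9),Taxon 7),Taxon 5).
The clade {Taxon 3, Taxon 9} is supported by C1: its derived state '1' occurs in exactly those taxa and in no other taxon (including the outgroup).

C1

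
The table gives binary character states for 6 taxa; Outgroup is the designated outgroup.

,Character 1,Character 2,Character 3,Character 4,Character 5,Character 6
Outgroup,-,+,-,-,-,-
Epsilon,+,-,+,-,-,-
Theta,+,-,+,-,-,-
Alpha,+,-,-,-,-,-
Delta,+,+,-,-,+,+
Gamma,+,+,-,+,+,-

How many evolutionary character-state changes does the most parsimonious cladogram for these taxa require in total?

6

Character polarity is set by the outgroup: the derived state is whichever differs from the outgroup's state, so for Character 2 the derived state is '-', and for the remaining characters it is '+'.
All ingroup taxa share the derived state '+' for Character 1; it defines the ingroup but does not resolve relationships within it.
Only Alpha, Epsilon, and Theta show the derived state '-' for Character 2, supporting them as a clade.
Only Epsilon and Theta show the derived state '+' for Character 3, supporting them as a clade.
Character 4: derived state '+' in Gamma only — an autapomorphy, so it tells us nothing about relationships among taxa.
Only Delta and Gamma show the derived state '+' for Character 5, supporting them as a clade.
Character 6 (derived state '+') is unique to Delta (autapomorphy; uninformative for grouping).
Most parsimonious ingroup topology: (((Epsilon,Theta),Alpha),(Delta,Gamma)).
Changes per character on this tree: Character 1: 1; Character 2: 1; Character 3: 1; Character 4: 1; Character 5: 1; Character 6: 1.
Total = 6.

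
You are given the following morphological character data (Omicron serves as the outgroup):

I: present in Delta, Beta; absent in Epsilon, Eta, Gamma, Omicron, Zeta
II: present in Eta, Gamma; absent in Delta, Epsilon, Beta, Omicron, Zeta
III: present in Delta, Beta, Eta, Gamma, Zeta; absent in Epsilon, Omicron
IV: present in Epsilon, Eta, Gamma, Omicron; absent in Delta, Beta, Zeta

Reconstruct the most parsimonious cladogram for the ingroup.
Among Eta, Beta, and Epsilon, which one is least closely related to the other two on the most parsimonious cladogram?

Character polarity is set by the outgroup: the derived state is whichever differs from the outgroup's state, so for IV the derived state is 'absent', and for the remaining characters it is 'present'.
Only Beta and Delta show the derived state 'present' for I, supporting them as a clade.
Only Eta and Gamma show the derived state 'present' for II, supporting them as a clade.
Only Beta, Delta, Eta, Gamma, and Zeta show the derived state 'present' for III, supporting them as a clade.
Only Beta, Delta, and Zeta show the derived state 'absent' for IV, supporting them as a clade.
Most parsimonious ingroup topology: ((((Beta,Delta),Zeta),(Eta,Gamma)),Epsilon).
Beta and Eta share a more recent common ancestor with each other than either does with Epsilon, so Epsilon is the least closely related of the three.

Epsilon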